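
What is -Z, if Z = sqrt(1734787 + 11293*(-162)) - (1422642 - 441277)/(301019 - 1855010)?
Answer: -981365/1553991 - I*sqrt(94679) ≈ -0.63151 - 307.7*I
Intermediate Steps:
Z = 981365/1553991 + I*sqrt(94679) (Z = sqrt(1734787 - 1829466) - 981365/(-1553991) = sqrt(-94679) - 981365*(-1)/1553991 = I*sqrt(94679) - 1*(-981365/1553991) = I*sqrt(94679) + 981365/1553991 = 981365/1553991 + I*sqrt(94679) ≈ 0.63151 + 307.7*I)
-Z = -(981365/1553991 + I*sqrt(94679)) = -981365/1553991 - I*sqrt(94679)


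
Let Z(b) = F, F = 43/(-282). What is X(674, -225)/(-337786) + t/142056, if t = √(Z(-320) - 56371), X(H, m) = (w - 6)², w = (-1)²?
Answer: -25/337786 + I*√4482859530/40059792 ≈ -7.4011e-5 + 0.0016714*I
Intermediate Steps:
w = 1
F = -43/282 (F = 43*(-1/282) = -43/282 ≈ -0.15248)
Z(b) = -43/282
X(H, m) = 25 (X(H, m) = (1 - 6)² = (-5)² = 25)
t = I*√4482859530/282 (t = √(-43/282 - 56371) = √(-15896665/282) = I*√4482859530/282 ≈ 237.43*I)
X(674, -225)/(-337786) + t/142056 = 25/(-337786) + (I*√4482859530/282)/142056 = 25*(-1/337786) + (I*√4482859530/282)*(1/142056) = -25/337786 + I*√4482859530/40059792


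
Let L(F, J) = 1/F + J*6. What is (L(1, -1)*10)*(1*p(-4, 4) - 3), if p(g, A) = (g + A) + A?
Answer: -50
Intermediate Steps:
p(g, A) = g + 2*A (p(g, A) = (A + g) + A = g + 2*A)
L(F, J) = 1/F + 6*J
(L(1, -1)*10)*(1*p(-4, 4) - 3) = ((1/1 + 6*(-1))*10)*(1*(-4 + 2*4) - 3) = ((1 - 6)*10)*(1*(-4 + 8) - 3) = (-5*10)*(1*4 - 3) = -50*(4 - 3) = -50*1 = -50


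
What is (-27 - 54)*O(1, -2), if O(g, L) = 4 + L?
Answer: -162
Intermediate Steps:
(-27 - 54)*O(1, -2) = (-27 - 54)*(4 - 2) = -81*2 = -162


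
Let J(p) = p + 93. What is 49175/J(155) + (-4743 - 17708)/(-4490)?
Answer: 113181799/556760 ≈ 203.29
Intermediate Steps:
J(p) = 93 + p
49175/J(155) + (-4743 - 17708)/(-4490) = 49175/(93 + 155) + (-4743 - 17708)/(-4490) = 49175/248 - 22451*(-1/4490) = 49175*(1/248) + 22451/4490 = 49175/248 + 22451/4490 = 113181799/556760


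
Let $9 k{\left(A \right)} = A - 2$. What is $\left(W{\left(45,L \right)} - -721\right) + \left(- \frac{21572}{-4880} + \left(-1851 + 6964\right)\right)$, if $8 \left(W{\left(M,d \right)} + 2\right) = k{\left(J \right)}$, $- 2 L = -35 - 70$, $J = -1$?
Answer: $\frac{42722293}{7320} \approx 5836.4$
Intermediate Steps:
$k{\left(A \right)} = - \frac{2}{9} + \frac{A}{9}$ ($k{\left(A \right)} = \frac{A - 2}{9} = \frac{-2 + A}{9} = - \frac{2}{9} + \frac{A}{9}$)
$L = \frac{105}{2}$ ($L = - \frac{-35 - 70}{2} = \left(- \frac{1}{2}\right) \left(-105\right) = \frac{105}{2} \approx 52.5$)
$W{\left(M,d \right)} = - \frac{49}{24}$ ($W{\left(M,d \right)} = -2 + \frac{- \frac{2}{9} + \frac{1}{9} \left(-1\right)}{8} = -2 + \frac{- \frac{2}{9} - \frac{1}{9}}{8} = -2 + \frac{1}{8} \left(- \frac{1}{3}\right) = -2 - \frac{1}{24} = - \frac{49}{24}$)
$\left(W{\left(45,L \right)} - -721\right) + \left(- \frac{21572}{-4880} + \left(-1851 + 6964\right)\right) = \left(- \frac{49}{24} - -721\right) + \left(- \frac{21572}{-4880} + \left(-1851 + 6964\right)\right) = \left(- \frac{49}{24} + 721\right) + \left(\left(-21572\right) \left(- \frac{1}{4880}\right) + 5113\right) = \frac{17255}{24} + \left(\frac{5393}{1220} + 5113\right) = \frac{17255}{24} + \frac{6243253}{1220} = \frac{42722293}{7320}$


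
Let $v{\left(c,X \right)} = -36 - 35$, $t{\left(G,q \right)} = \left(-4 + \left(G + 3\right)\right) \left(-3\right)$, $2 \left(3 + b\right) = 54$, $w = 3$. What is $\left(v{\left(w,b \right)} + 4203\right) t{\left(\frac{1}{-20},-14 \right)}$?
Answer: $\frac{65079}{5} \approx 13016.0$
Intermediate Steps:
$b = 24$ ($b = -3 + \frac{1}{2} \cdot 54 = -3 + 27 = 24$)
$t{\left(G,q \right)} = 3 - 3 G$ ($t{\left(G,q \right)} = \left(-4 + \left(3 + G\right)\right) \left(-3\right) = \left(-1 + G\right) \left(-3\right) = 3 - 3 G$)
$v{\left(c,X \right)} = -71$ ($v{\left(c,X \right)} = -36 - 35 = -71$)
$\left(v{\left(w,b \right)} + 4203\right) t{\left(\frac{1}{-20},-14 \right)} = \left(-71 + 4203\right) \left(3 - \frac{3}{-20}\right) = 4132 \left(3 - - \frac{3}{20}\right) = 4132 \left(3 + \frac{3}{20}\right) = 4132 \cdot \frac{63}{20} = \frac{65079}{5}$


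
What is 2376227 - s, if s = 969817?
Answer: 1406410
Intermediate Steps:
2376227 - s = 2376227 - 1*969817 = 2376227 - 969817 = 1406410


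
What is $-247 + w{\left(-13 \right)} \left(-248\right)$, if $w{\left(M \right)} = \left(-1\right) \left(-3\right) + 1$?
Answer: $-1239$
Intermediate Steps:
$w{\left(M \right)} = 4$ ($w{\left(M \right)} = 3 + 1 = 4$)
$-247 + w{\left(-13 \right)} \left(-248\right) = -247 + 4 \left(-248\right) = -247 - 992 = -1239$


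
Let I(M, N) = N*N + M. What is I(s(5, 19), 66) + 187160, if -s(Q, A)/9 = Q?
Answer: 191471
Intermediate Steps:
s(Q, A) = -9*Q
I(M, N) = M + N**2 (I(M, N) = N**2 + M = M + N**2)
I(s(5, 19), 66) + 187160 = (-9*5 + 66**2) + 187160 = (-45 + 4356) + 187160 = 4311 + 187160 = 191471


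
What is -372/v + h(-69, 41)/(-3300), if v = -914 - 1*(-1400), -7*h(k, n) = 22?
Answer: -21673/28350 ≈ -0.76448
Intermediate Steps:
h(k, n) = -22/7 (h(k, n) = -⅐*22 = -22/7)
v = 486 (v = -914 + 1400 = 486)
-372/v + h(-69, 41)/(-3300) = -372/486 - 22/7/(-3300) = -372*1/486 - 22/7*(-1/3300) = -62/81 + 1/1050 = -21673/28350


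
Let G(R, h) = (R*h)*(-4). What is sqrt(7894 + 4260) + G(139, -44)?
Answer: 24464 + sqrt(12154) ≈ 24574.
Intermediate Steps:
G(R, h) = -4*R*h
sqrt(7894 + 4260) + G(139, -44) = sqrt(7894 + 4260) - 4*139*(-44) = sqrt(12154) + 24464 = 24464 + sqrt(12154)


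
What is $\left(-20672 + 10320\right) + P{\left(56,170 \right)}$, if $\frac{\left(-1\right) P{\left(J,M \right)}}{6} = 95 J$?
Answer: $-42272$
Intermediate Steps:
$P{\left(J,M \right)} = - 570 J$ ($P{\left(J,M \right)} = - 6 \cdot 95 J = - 570 J$)
$\left(-20672 + 10320\right) + P{\left(56,170 \right)} = \left(-20672 + 10320\right) - 31920 = -10352 - 31920 = -42272$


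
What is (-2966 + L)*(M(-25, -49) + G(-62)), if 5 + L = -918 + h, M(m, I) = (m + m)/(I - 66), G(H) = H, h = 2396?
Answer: 2114088/23 ≈ 91917.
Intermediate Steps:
M(m, I) = 2*m/(-66 + I) (M(m, I) = (2*m)/(-66 + I) = 2*m/(-66 + I))
L = 1473 (L = -5 + (-918 + 2396) = -5 + 1478 = 1473)
(-2966 + L)*(M(-25, -49) + G(-62)) = (-2966 + 1473)*(2*(-25)/(-66 - 49) - 62) = -1493*(2*(-25)/(-115) - 62) = -1493*(2*(-25)*(-1/115) - 62) = -1493*(10/23 - 62) = -1493*(-1416/23) = 2114088/23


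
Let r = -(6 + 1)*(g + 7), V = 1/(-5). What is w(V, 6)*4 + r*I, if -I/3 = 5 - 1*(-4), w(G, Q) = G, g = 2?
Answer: 8501/5 ≈ 1700.2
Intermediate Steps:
V = -⅕ ≈ -0.20000
I = -27 (I = -3*(5 - 1*(-4)) = -3*(5 + 4) = -3*9 = -27)
r = -63 (r = -(6 + 1)*(2 + 7) = -7*9 = -1*63 = -63)
w(V, 6)*4 + r*I = -⅕*4 - 63*(-27) = -⅘ + 1701 = 8501/5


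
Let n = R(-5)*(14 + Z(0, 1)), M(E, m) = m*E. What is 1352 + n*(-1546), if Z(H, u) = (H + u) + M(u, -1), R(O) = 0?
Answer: 1352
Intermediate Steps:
M(E, m) = E*m
Z(H, u) = H (Z(H, u) = (H + u) + u*(-1) = (H + u) - u = H)
n = 0 (n = 0*(14 + 0) = 0*14 = 0)
1352 + n*(-1546) = 1352 + 0*(-1546) = 1352 + 0 = 1352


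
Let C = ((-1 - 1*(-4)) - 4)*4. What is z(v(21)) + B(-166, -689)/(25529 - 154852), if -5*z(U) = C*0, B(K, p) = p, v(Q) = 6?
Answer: 689/129323 ≈ 0.0053277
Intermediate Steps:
C = -4 (C = ((-1 + 4) - 4)*4 = (3 - 4)*4 = -1*4 = -4)
z(U) = 0 (z(U) = -(-4)*0/5 = -1/5*0 = 0)
z(v(21)) + B(-166, -689)/(25529 - 154852) = 0 - 689/(25529 - 154852) = 0 - 689/(-129323) = 0 - 689*(-1/129323) = 0 + 689/129323 = 689/129323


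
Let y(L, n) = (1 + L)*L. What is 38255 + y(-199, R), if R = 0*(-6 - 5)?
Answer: 77657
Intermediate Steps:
R = 0 (R = 0*(-11) = 0)
y(L, n) = L*(1 + L)
38255 + y(-199, R) = 38255 - 199*(1 - 199) = 38255 - 199*(-198) = 38255 + 39402 = 77657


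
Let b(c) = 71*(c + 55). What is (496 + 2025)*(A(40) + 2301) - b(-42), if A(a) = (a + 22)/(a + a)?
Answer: 232074071/40 ≈ 5.8018e+6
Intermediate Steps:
A(a) = (22 + a)/(2*a) (A(a) = (22 + a)/((2*a)) = (22 + a)*(1/(2*a)) = (22 + a)/(2*a))
b(c) = 3905 + 71*c (b(c) = 71*(55 + c) = 3905 + 71*c)
(496 + 2025)*(A(40) + 2301) - b(-42) = (496 + 2025)*((½)*(22 + 40)/40 + 2301) - (3905 + 71*(-42)) = 2521*((½)*(1/40)*62 + 2301) - (3905 - 2982) = 2521*(31/40 + 2301) - 1*923 = 2521*(92071/40) - 923 = 232110991/40 - 923 = 232074071/40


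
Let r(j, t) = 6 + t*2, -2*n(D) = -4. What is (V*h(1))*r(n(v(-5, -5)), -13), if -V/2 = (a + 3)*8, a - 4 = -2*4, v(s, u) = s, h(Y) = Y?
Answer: -320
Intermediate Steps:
a = -4 (a = 4 - 2*4 = 4 - 8 = -4)
n(D) = 2 (n(D) = -½*(-4) = 2)
V = 16 (V = -2*(-4 + 3)*8 = -(-2)*8 = -2*(-8) = 16)
r(j, t) = 6 + 2*t
(V*h(1))*r(n(v(-5, -5)), -13) = (16*1)*(6 + 2*(-13)) = 16*(6 - 26) = 16*(-20) = -320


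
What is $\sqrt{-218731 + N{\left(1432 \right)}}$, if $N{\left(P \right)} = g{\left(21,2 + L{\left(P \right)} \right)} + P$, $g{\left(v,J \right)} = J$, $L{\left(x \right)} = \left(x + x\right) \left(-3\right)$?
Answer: $i \sqrt{225889} \approx 475.28 i$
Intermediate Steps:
$L{\left(x \right)} = - 6 x$ ($L{\left(x \right)} = 2 x \left(-3\right) = - 6 x$)
$N{\left(P \right)} = 2 - 5 P$ ($N{\left(P \right)} = \left(2 - 6 P\right) + P = 2 - 5 P$)
$\sqrt{-218731 + N{\left(1432 \right)}} = \sqrt{-218731 + \left(2 - 7160\right)} = \sqrt{-218731 - 7158} = \sqrt{-225889} = i \sqrt{225889}$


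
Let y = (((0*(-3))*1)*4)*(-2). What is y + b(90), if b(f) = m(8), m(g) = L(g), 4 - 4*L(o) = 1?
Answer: ¾ ≈ 0.75000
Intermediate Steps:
L(o) = ¾ (L(o) = 1 - ¼*1 = 1 - ¼ = ¾)
m(g) = ¾
b(f) = ¾
y = 0 (y = ((0*1)*4)*(-2) = (0*4)*(-2) = 0*(-2) = 0)
y + b(90) = 0 + ¾ = ¾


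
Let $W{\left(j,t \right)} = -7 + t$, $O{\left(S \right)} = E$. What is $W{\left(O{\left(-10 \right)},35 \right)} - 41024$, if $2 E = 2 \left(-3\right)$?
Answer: $-40996$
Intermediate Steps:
$E = -3$ ($E = \frac{2 \left(-3\right)}{2} = \frac{1}{2} \left(-6\right) = -3$)
$O{\left(S \right)} = -3$
$W{\left(O{\left(-10 \right)},35 \right)} - 41024 = \left(-7 + 35\right) - 41024 = 28 - 41024 = -40996$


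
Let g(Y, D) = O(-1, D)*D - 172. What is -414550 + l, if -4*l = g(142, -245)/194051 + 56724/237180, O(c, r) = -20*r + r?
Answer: -53897190888679/130014170 ≈ -4.1455e+5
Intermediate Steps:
O(c, r) = -19*r
g(Y, D) = -172 - 19*D² (g(Y, D) = (-19*D)*D - 172 = -19*D² - 172 = -172 - 19*D²)
l = 183284821/130014170 (l = -((-172 - 19*(-245)²)/194051 + 56724/237180)/4 = -((-172 - 19*60025)*(1/194051) + 56724*(1/237180))/4 = -((-172 - 1140475)*(1/194051) + 4727/19765)/4 = -(-1140647*1/194051 + 4727/19765)/4 = -(-19333/3289 + 4727/19765)/4 = -¼*(-366569642/65007085) = 183284821/130014170 ≈ 1.4097)
-414550 + l = -414550 + 183284821/130014170 = -53897190888679/130014170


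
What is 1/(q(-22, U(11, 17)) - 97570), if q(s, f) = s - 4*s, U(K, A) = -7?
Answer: -1/97504 ≈ -1.0256e-5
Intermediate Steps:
q(s, f) = -3*s
1/(q(-22, U(11, 17)) - 97570) = 1/(-3*(-22) - 97570) = 1/(66 - 97570) = 1/(-97504) = -1/97504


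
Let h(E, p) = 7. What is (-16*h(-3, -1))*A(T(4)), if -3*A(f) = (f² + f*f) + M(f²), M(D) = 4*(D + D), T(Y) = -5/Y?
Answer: 1750/3 ≈ 583.33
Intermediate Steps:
M(D) = 8*D (M(D) = 4*(2*D) = 8*D)
A(f) = -10*f²/3 (A(f) = -((f² + f*f) + 8*f²)/3 = -((f² + f²) + 8*f²)/3 = -(2*f² + 8*f²)/3 = -10*f²/3)
(-16*h(-3, -1))*A(T(4)) = (-16*7)*(-10*(-5/4)²/3) = -(-1120)*(-5*¼)²/3 = -(-1120)*(-5/4)²/3 = -(-1120)*25/(3*16) = -112*(-125/24) = 1750/3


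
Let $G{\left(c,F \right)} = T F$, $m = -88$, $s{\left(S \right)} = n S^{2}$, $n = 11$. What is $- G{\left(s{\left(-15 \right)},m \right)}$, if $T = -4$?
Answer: $-352$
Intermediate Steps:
$s{\left(S \right)} = 11 S^{2}$
$G{\left(c,F \right)} = - 4 F$
$- G{\left(s{\left(-15 \right)},m \right)} = - \left(-4\right) \left(-88\right) = \left(-1\right) 352 = -352$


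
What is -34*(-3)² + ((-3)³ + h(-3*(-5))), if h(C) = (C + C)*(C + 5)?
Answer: 267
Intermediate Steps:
h(C) = 2*C*(5 + C) (h(C) = (2*C)*(5 + C) = 2*C*(5 + C))
-34*(-3)² + ((-3)³ + h(-3*(-5))) = -34*(-3)² + ((-3)³ + 2*(-3*(-5))*(5 - 3*(-5))) = -34*9 + (-27 + 2*15*(5 + 15)) = -306 + (-27 + 2*15*20) = -306 + (-27 + 600) = -306 + 573 = 267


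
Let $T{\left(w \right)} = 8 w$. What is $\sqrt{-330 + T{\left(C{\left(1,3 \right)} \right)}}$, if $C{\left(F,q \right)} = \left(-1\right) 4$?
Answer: $i \sqrt{362} \approx 19.026 i$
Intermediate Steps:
$C{\left(F,q \right)} = -4$
$\sqrt{-330 + T{\left(C{\left(1,3 \right)} \right)}} = \sqrt{-330 + 8 \left(-4\right)} = \sqrt{-330 - 32} = \sqrt{-362} = i \sqrt{362}$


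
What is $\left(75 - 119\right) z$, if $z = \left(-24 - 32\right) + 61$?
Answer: $-220$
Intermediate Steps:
$z = 5$ ($z = -56 + 61 = 5$)
$\left(75 - 119\right) z = \left(75 - 119\right) 5 = \left(-44\right) 5 = -220$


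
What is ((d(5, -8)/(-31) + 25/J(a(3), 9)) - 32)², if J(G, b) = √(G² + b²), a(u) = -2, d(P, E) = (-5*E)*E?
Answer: 7797053/16337 - 6720*√85/527 ≈ 359.70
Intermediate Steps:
d(P, E) = -5*E²
((d(5, -8)/(-31) + 25/J(a(3), 9)) - 32)² = ((-5*(-8)²/(-31) + 25/(√((-2)² + 9²))) - 32)² = ((-5*64*(-1/31) + 25/(√(4 + 81))) - 32)² = ((-320*(-1/31) + 25/(√85)) - 32)² = ((320/31 + 25*(√85/85)) - 32)² = ((320/31 + 5*√85/17) - 32)² = (-672/31 + 5*√85/17)²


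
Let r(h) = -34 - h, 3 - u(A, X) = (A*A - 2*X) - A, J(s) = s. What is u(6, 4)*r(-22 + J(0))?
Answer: 228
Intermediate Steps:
u(A, X) = 3 + A - A**2 + 2*X (u(A, X) = 3 - ((A*A - 2*X) - A) = 3 - ((A**2 - 2*X) - A) = 3 - (A**2 - A - 2*X) = 3 + (A - A**2 + 2*X) = 3 + A - A**2 + 2*X)
u(6, 4)*r(-22 + J(0)) = (3 + 6 - 1*6**2 + 2*4)*(-34 - (-22 + 0)) = (3 + 6 - 1*36 + 8)*(-34 - 1*(-22)) = (3 + 6 - 36 + 8)*(-34 + 22) = -19*(-12) = 228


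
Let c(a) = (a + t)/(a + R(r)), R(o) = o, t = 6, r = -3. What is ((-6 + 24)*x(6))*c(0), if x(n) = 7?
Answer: -252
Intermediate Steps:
c(a) = (6 + a)/(-3 + a) (c(a) = (a + 6)/(a - 3) = (6 + a)/(-3 + a))
((-6 + 24)*x(6))*c(0) = ((-6 + 24)*7)*((6 + 0)/(-3 + 0)) = (18*7)*(6/(-3)) = 126*(-⅓*6) = 126*(-2) = -252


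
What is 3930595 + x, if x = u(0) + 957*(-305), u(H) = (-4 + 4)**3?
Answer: 3638710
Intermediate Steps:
u(H) = 0 (u(H) = 0**3 = 0)
x = -291885 (x = 0 + 957*(-305) = 0 - 291885 = -291885)
3930595 + x = 3930595 - 291885 = 3638710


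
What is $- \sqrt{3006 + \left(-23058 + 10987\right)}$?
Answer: $- 7 i \sqrt{185} \approx - 95.21 i$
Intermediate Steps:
$- \sqrt{3006 + \left(-23058 + 10987\right)} = - \sqrt{3006 - 12071} = - \sqrt{-9065} = - 7 i \sqrt{185}$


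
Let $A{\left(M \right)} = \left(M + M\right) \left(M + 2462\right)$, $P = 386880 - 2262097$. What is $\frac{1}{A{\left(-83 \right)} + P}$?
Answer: $- \frac{1}{2270131} \approx -4.405 \cdot 10^{-7}$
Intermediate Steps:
$P = -1875217$
$A{\left(M \right)} = 2 M \left(2462 + M\right)$
$\frac{1}{A{\left(-83 \right)} + P} = \frac{1}{2 \left(-83\right) \left(2462 - 83\right) - 1875217} = \frac{1}{2 \left(-83\right) 2379 - 1875217} = \frac{1}{-394914 - 1875217} = \frac{1}{-2270131} = - \frac{1}{2270131}$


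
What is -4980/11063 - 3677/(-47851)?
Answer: -197619329/529375613 ≈ -0.37331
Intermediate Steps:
-4980/11063 - 3677/(-47851) = -4980*1/11063 - 3677*(-1/47851) = -4980/11063 + 3677/47851 = -197619329/529375613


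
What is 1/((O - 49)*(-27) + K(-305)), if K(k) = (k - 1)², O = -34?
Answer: 1/95877 ≈ 1.0430e-5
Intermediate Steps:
K(k) = (-1 + k)²
1/((O - 49)*(-27) + K(-305)) = 1/((-34 - 49)*(-27) + (-1 - 305)²) = 1/(-83*(-27) + (-306)²) = 1/(2241 + 93636) = 1/95877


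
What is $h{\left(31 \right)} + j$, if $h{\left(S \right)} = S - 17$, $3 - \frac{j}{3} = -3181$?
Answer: $9566$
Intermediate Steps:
$j = 9552$ ($j = 9 - -9543 = 9 + 9543 = 9552$)
$h{\left(S \right)} = -17 + S$
$h{\left(31 \right)} + j = \left(-17 + 31\right) + 9552 = 14 + 9552 = 9566$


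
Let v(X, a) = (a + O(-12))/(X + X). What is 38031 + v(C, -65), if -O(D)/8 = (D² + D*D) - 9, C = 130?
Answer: 9885763/260 ≈ 38022.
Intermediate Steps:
O(D) = 72 - 16*D² (O(D) = -8*((D² + D*D) - 9) = -8*((D² + D²) - 9) = -8*(2*D² - 9) = -8*(-9 + 2*D²) = 72 - 16*D²)
v(X, a) = (-2232 + a)/(2*X) (v(X, a) = (a + (72 - 16*(-12)²))/(X + X) = (a + (72 - 16*144))/((2*X)) = (a + (72 - 2304))*(1/(2*X)) = (a - 2232)*(1/(2*X)) = (-2232 + a)*(1/(2*X)) = (-2232 + a)/(2*X))
38031 + v(C, -65) = 38031 + (½)*(-2232 - 65)/130 = 38031 + (½)*(1/130)*(-2297) = 38031 - 2297/260 = 9885763/260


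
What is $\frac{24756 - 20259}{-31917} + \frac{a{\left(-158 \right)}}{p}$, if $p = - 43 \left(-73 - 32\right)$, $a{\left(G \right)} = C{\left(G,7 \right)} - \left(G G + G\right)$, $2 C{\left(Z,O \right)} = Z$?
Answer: $- \frac{2585900}{457477} \approx -5.6525$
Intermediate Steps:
$C{\left(Z,O \right)} = \frac{Z}{2}$
$a{\left(G \right)} = - G^{2} - \frac{G}{2}$ ($a{\left(G \right)} = \frac{G}{2} - \left(G G + G\right) = \frac{G}{2} - \left(G^{2} + G\right) = \frac{G}{2} - \left(G + G^{2}\right) = - G^{2} - \frac{G}{2}$)
$p = 4515$ ($p = \left(-43\right) \left(-105\right) = 4515$)
$\frac{24756 - 20259}{-31917} + \frac{a{\left(-158 \right)}}{p} = \frac{24756 - 20259}{-31917} + \frac{\left(-1\right) \left(-158\right) \left(\frac{1}{2} - 158\right)}{4515} = \left(24756 - 20259\right) \left(- \frac{1}{31917}\right) + \left(-1\right) \left(-158\right) \left(- \frac{315}{2}\right) \frac{1}{4515} = 4497 \left(- \frac{1}{31917}\right) - \frac{237}{43} = - \frac{1499}{10639} - \frac{237}{43} = - \frac{2585900}{457477}$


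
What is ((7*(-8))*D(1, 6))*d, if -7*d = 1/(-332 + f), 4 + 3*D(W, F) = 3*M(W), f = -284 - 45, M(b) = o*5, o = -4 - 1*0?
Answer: 512/1983 ≈ 0.25819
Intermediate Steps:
o = -4 (o = -4 + 0 = -4)
M(b) = -20 (M(b) = -4*5 = -20)
f = -329
D(W, F) = -64/3 (D(W, F) = -4/3 + (3*(-20))/3 = -4/3 + (⅓)*(-60) = -4/3 - 20 = -64/3)
d = 1/4627 (d = -1/(7*(-332 - 329)) = -⅐/(-661) = -⅐*(-1/661) = 1/4627 ≈ 0.00021612)
((7*(-8))*D(1, 6))*d = ((7*(-8))*(-64/3))*(1/4627) = -56*(-64/3)*(1/4627) = (3584/3)*(1/4627) = 512/1983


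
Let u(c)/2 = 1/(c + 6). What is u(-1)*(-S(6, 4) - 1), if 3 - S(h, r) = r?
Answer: 0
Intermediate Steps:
S(h, r) = 3 - r
u(c) = 2/(6 + c) (u(c) = 2/(c + 6) = 2/(6 + c))
u(-1)*(-S(6, 4) - 1) = (2/(6 - 1))*(-(3 - 1*4) - 1) = (2/5)*(-(3 - 4) - 1) = (2*(⅕))*(-1*(-1) - 1) = 2*(1 - 1)/5 = (⅖)*0 = 0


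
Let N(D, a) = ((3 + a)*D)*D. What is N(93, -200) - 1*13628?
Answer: -1717481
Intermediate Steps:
N(D, a) = D**2*(3 + a) (N(D, a) = (D*(3 + a))*D = D**2*(3 + a))
N(93, -200) - 1*13628 = 93**2*(3 - 200) - 1*13628 = 8649*(-197) - 13628 = -1703853 - 13628 = -1717481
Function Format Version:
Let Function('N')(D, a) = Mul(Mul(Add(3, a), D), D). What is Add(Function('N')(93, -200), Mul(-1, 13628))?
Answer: -1717481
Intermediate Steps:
Function('N')(D, a) = Mul(Pow(D, 2), Add(3, a)) (Function('N')(D, a) = Mul(Mul(D, Add(3, a)), D) = Mul(Pow(D, 2), Add(3, a)))
Add(Function('N')(93, -200), Mul(-1, 13628)) = Add(Mul(Pow(93, 2), Add(3, -200)), Mul(-1, 13628)) = Add(Mul(8649, -197), -13628) = Add(-1703853, -13628) = -1717481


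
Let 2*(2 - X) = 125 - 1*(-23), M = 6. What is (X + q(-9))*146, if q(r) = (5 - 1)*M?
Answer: -7008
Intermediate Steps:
q(r) = 24 (q(r) = (5 - 1)*6 = 4*6 = 24)
X = -72 (X = 2 - (125 - 1*(-23))/2 = 2 - (125 + 23)/2 = 2 - 1/2*148 = 2 - 74 = -72)
(X + q(-9))*146 = (-72 + 24)*146 = -48*146 = -7008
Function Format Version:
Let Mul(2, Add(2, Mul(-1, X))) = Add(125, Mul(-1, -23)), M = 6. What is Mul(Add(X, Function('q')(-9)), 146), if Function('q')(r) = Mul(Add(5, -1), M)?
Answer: -7008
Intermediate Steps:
Function('q')(r) = 24 (Function('q')(r) = Mul(Add(5, -1), 6) = Mul(4, 6) = 24)
X = -72 (X = Add(2, Mul(Rational(-1, 2), Add(125, Mul(-1, -23)))) = Add(2, Mul(Rational(-1, 2), Add(125, 23))) = Add(2, Mul(Rational(-1, 2), 148)) = Add(2, -74) = -72)
Mul(Add(X, Function('q')(-9)), 146) = Mul(Add(-72, 24), 146) = Mul(-48, 146) = -7008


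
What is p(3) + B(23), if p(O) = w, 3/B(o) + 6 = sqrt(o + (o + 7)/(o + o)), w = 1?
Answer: -65/142 - 3*sqrt(782)/71 ≈ -1.6393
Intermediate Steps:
B(o) = 3/(-6 + sqrt(o + (7 + o)/(2*o))) (B(o) = 3/(-6 + sqrt(o + (o + 7)/(o + o))) = 3/(-6 + sqrt(o + (7 + o)/((2*o)))) = 3/(-6 + sqrt(o + (7 + o)*(1/(2*o)))) = 3/(-6 + sqrt(o + (7 + o)/(2*o))))
p(O) = 1
p(3) + B(23) = 1 + 6/(-12 + sqrt(2)*sqrt(1 + 2*23 + 7/23)) = 1 + 6/(-12 + sqrt(2)*sqrt(1 + 46 + 7*(1/23))) = 1 + 6/(-12 + sqrt(2)*sqrt(1 + 46 + 7/23)) = 1 + 6/(-12 + sqrt(2)*sqrt(1088/23)) = 1 + 6/(-12 + sqrt(2)*(8*sqrt(391)/23)) = 1 + 6/(-12 + 8*sqrt(782)/23)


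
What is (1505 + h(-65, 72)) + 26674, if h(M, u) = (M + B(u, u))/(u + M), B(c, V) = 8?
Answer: 197196/7 ≈ 28171.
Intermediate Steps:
h(M, u) = (8 + M)/(M + u) (h(M, u) = (M + 8)/(u + M) = (8 + M)/(M + u))
(1505 + h(-65, 72)) + 26674 = (1505 + (8 - 65)/(-65 + 72)) + 26674 = (1505 - 57/7) + 26674 = 10478/7 + 26674 = 197196/7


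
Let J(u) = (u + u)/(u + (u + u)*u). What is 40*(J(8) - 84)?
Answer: -57040/17 ≈ -3355.3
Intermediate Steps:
J(u) = 2*u/(u + 2*u²) (J(u) = (2*u)/(u + (2*u)*u) = (2*u)/(u + 2*u²) = 2*u/(u + 2*u²))
40*(J(8) - 84) = 40*(2/(1 + 2*8) - 84) = 40*(2/(1 + 16) - 84) = 40*(2/17 - 84) = 40*(-1426/17) = -57040/17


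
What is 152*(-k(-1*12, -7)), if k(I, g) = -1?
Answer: 152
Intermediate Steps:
152*(-k(-1*12, -7)) = 152*(-1*(-1)) = 152*1 = 152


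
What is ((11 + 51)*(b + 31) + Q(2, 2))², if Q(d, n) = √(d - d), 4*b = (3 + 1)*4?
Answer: 4708900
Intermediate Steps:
b = 4 (b = ((3 + 1)*4)/4 = (4*4)/4 = (¼)*16 = 4)
Q(d, n) = 0 (Q(d, n) = √0 = 0)
((11 + 51)*(b + 31) + Q(2, 2))² = ((11 + 51)*(4 + 31) + 0)² = (62*35 + 0)² = (2170 + 0)² = 2170² = 4708900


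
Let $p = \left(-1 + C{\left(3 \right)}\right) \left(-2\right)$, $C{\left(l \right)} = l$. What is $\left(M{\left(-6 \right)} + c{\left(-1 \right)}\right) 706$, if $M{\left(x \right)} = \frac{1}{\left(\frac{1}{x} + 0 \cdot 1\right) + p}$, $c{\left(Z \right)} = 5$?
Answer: $\frac{84014}{25} \approx 3360.6$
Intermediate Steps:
$p = -4$ ($p = \left(-1 + 3\right) \left(-2\right) = 2 \left(-2\right) = -4$)
$M{\left(x \right)} = \frac{1}{-4 + \frac{1}{x}}$ ($M{\left(x \right)} = \frac{1}{\left(\frac{1}{x} + 0 \cdot 1\right) - 4} = \frac{1}{\left(\frac{1}{x} + 0\right) - 4} = \frac{1}{\frac{1}{x} - 4} = \frac{1}{-4 + \frac{1}{x}}$)
$\left(M{\left(-6 \right)} + c{\left(-1 \right)}\right) 706 = \left(\left(-1\right) \left(-6\right) \frac{1}{-1 + 4 \left(-6\right)} + 5\right) 706 = \left(\left(-1\right) \left(-6\right) \frac{1}{-1 - 24} + 5\right) 706 = \left(\left(-1\right) \left(-6\right) \frac{1}{-25} + 5\right) 706 = \left(\left(-1\right) \left(-6\right) \left(- \frac{1}{25}\right) + 5\right) 706 = \left(- \frac{6}{25} + 5\right) 706 = \frac{119}{25} \cdot 706 = \frac{84014}{25}$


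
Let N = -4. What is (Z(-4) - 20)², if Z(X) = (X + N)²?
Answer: 1936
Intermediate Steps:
Z(X) = (-4 + X)² (Z(X) = (X - 4)² = (-4 + X)²)
(Z(-4) - 20)² = ((-4 - 4)² - 20)² = ((-8)² - 20)² = (64 - 20)² = 44² = 1936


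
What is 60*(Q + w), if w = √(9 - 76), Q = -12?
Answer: -720 + 60*I*√67 ≈ -720.0 + 491.12*I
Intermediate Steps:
w = I*√67 (w = √(-67) = I*√67 ≈ 8.1853*I)
60*(Q + w) = 60*(-12 + I*√67) = -720 + 60*I*√67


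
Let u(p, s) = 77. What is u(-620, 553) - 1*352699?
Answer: -352622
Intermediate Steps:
u(-620, 553) - 1*352699 = 77 - 1*352699 = 77 - 352699 = -352622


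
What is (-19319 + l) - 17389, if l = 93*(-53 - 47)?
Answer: -46008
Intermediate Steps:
l = -9300 (l = 93*(-100) = -9300)
(-19319 + l) - 17389 = (-19319 - 9300) - 17389 = -28619 - 17389 = -46008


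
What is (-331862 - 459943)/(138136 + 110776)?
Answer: -791805/248912 ≈ -3.1811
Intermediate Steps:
(-331862 - 459943)/(138136 + 110776) = -791805/248912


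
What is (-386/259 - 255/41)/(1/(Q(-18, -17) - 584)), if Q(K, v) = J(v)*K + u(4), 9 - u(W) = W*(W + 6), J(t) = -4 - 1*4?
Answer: 38561241/10619 ≈ 3631.3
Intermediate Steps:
J(t) = -8 (J(t) = -4 - 4 = -8)
u(W) = 9 - W*(6 + W) (u(W) = 9 - W*(W + 6) = 9 - W*(6 + W))
Q(K, v) = -31 - 8*K (Q(K, v) = -8*K + (9 - 1*4² - 6*4) = -8*K + (9 - 1*16 - 24) = -8*K + (9 - 16 - 24) = -8*K - 31 = -31 - 8*K)
(-386/259 - 255/41)/(1/(Q(-18, -17) - 584)) = (-386/259 - 255/41)/(1/((-31 - 8*(-18)) - 584)) = (-386*1/259 - 255*1/41)/(1/((-31 + 144) - 584)) = (-386/259 - 255/41)/(1/(113 - 584)) = -81871/(10619*(1/(-471))) = -81871/(10619*(-1/471)) = -81871/10619*(-471) = 38561241/10619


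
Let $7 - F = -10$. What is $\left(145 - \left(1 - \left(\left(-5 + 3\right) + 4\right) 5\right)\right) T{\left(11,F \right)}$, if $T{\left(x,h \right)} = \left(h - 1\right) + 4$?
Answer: $3080$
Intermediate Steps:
$F = 17$ ($F = 7 - -10 = 7 + 10 = 17$)
$T{\left(x,h \right)} = 3 + h$ ($T{\left(x,h \right)} = \left(-1 + h\right) + 4 = 3 + h$)
$\left(145 - \left(1 - \left(\left(-5 + 3\right) + 4\right) 5\right)\right) T{\left(11,F \right)} = \left(145 - \left(1 - \left(\left(-5 + 3\right) + 4\right) 5\right)\right) \left(3 + 17\right) = \left(145 - \left(1 - \left(-2 + 4\right) 5\right)\right) 20 = \left(145 + \left(-1 + 2 \cdot 5\right)\right) 20 = \left(145 + \left(-1 + 10\right)\right) 20 = \left(145 + 9\right) 20 = 154 \cdot 20 = 3080$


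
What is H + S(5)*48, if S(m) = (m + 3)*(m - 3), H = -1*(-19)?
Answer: 787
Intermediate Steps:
H = 19
S(m) = (-3 + m)*(3 + m) (S(m) = (3 + m)*(-3 + m) = (-3 + m)*(3 + m))
H + S(5)*48 = 19 + (-9 + 5**2)*48 = 19 + (-9 + 25)*48 = 19 + 16*48 = 19 + 768 = 787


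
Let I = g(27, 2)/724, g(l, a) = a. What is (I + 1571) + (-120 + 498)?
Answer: 705539/362 ≈ 1949.0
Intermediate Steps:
I = 1/362 (I = 2/724 = 2*(1/724) = 1/362 ≈ 0.0027624)
(I + 1571) + (-120 + 498) = (1/362 + 1571) + (-120 + 498) = 568703/362 + 378 = 705539/362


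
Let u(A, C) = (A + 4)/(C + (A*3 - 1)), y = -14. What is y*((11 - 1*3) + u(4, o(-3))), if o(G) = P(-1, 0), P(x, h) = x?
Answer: -616/5 ≈ -123.20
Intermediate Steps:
o(G) = -1
u(A, C) = (4 + A)/(-1 + C + 3*A) (u(A, C) = (4 + A)/(C + (3*A - 1)) = (4 + A)/(C + (-1 + 3*A)) = (4 + A)/(-1 + C + 3*A))
y*((11 - 1*3) + u(4, o(-3))) = -14*((11 - 1*3) + (4 + 4)/(-1 - 1 + 3*4)) = -14*((11 - 3) + 8/(-1 - 1 + 12)) = -14*(8 + 8/10) = -14*(8 + (⅒)*8) = -14*(8 + ⅘) = -14*44/5 = -616/5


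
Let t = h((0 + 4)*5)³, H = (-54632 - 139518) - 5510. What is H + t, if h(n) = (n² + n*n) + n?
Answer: 551168340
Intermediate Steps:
h(n) = n + 2*n² (h(n) = (n² + n²) + n = 2*n² + n = n + 2*n²)
H = -199660 (H = -194150 - 5510 = -199660)
t = 551368000 (t = (((0 + 4)*5)*(1 + 2*((0 + 4)*5)))³ = ((4*5)*(1 + 2*(4*5)))³ = (20*(1 + 2*20))³ = (20*(1 + 40))³ = (20*41)³ = 820³ = 551368000)
H + t = -199660 + 551368000 = 551168340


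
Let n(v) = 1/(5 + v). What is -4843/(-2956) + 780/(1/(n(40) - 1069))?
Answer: -7394147519/8868 ≈ -8.3380e+5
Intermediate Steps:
-4843/(-2956) + 780/(1/(n(40) - 1069)) = -4843/(-2956) + 780/(1/(1/(5 + 40) - 1069)) = -4843*(-1/2956) + 780/(1/(1/45 - 1069)) = 4843/2956 + 780/(1/(1/45 - 1069)) = 4843/2956 + 780/(1/(-48104/45)) = 4843/2956 + 780/(-45/48104) = 4843/2956 + 780*(-48104/45) = 4843/2956 - 2501408/3 = -7394147519/8868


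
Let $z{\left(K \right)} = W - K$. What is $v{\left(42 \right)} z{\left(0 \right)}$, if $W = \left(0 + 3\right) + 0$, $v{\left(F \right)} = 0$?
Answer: $0$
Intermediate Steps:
$W = 3$ ($W = 3 + 0 = 3$)
$z{\left(K \right)} = 3 - K$
$v{\left(42 \right)} z{\left(0 \right)} = 0 \left(3 - 0\right) = 0 \left(3 + 0\right) = 0 \cdot 3 = 0$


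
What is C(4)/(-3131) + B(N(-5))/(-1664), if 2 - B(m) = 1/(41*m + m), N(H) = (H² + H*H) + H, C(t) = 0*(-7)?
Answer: -3779/3144960 ≈ -0.0012016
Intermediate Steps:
C(t) = 0
N(H) = H + 2*H² (N(H) = (H² + H²) + H = 2*H² + H = H + 2*H²)
B(m) = 2 - 1/(42*m) (B(m) = 2 - 1/(41*m + m) = 2 - 1/(42*m))
C(4)/(-3131) + B(N(-5))/(-1664) = 0/(-3131) + (2 - (-1/(5*(1 + 2*(-5))))/42)/(-1664) = 0*(-1/3131) + (2 - (-1/(5*(1 - 10)))/42)*(-1/1664) = 0 + (2 - 1/(42*((-5*(-9)))))*(-1/1664) = 0 + (2 - 1/42/45)*(-1/1664) = 0 + (2 - 1/42*1/45)*(-1/1664) = 0 + (2 - 1/1890)*(-1/1664) = 0 + (3779/1890)*(-1/1664) = 0 - 3779/3144960 = -3779/3144960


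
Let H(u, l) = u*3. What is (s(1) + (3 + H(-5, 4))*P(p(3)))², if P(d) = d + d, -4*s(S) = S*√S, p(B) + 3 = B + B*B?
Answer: 748225/16 ≈ 46764.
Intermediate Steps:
H(u, l) = 3*u
p(B) = -3 + B + B² (p(B) = -3 + (B + B*B) = -3 + (B + B²) = -3 + B + B²)
s(S) = -S^(3/2)/4 (s(S) = -S*√S/4 = -S^(3/2)/4)
P(d) = 2*d
(s(1) + (3 + H(-5, 4))*P(p(3)))² = (-1^(3/2)/4 + (3 + 3*(-5))*(2*(-3 + 3 + 3²)))² = (-¼*1 + (3 - 15)*(2*(-3 + 3 + 9)))² = (-¼ - 24*9)² = (-¼ - 12*18)² = (-¼ - 216)² = (-865/4)² = 748225/16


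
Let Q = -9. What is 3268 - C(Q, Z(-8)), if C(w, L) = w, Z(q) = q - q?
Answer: 3277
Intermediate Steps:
Z(q) = 0
3268 - C(Q, Z(-8)) = 3268 - 1*(-9) = 3268 + 9 = 3277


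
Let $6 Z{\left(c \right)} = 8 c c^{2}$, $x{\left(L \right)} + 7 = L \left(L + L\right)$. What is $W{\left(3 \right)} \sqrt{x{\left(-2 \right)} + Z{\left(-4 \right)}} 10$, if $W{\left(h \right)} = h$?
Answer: $10 i \sqrt{759} \approx 275.5 i$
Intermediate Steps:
$x{\left(L \right)} = -7 + 2 L^{2}$ ($x{\left(L \right)} = -7 + L \left(L + L\right) = -7 + L 2 L = -7 + 2 L^{2}$)
$Z{\left(c \right)} = \frac{4 c^{3}}{3}$ ($Z{\left(c \right)} = \frac{8 c c^{2}}{6} = \frac{8 c^{3}}{6} = \frac{4 c^{3}}{3}$)
$W{\left(3 \right)} \sqrt{x{\left(-2 \right)} + Z{\left(-4 \right)}} 10 = 3 \sqrt{\left(-7 + 2 \left(-2\right)^{2}\right) + \frac{4 \left(-4\right)^{3}}{3}} \cdot 10 = 3 \sqrt{\left(-7 + 2 \cdot 4\right) + \frac{4}{3} \left(-64\right)} 10 = 3 \sqrt{\left(-7 + 8\right) - \frac{256}{3}} \cdot 10 = 3 \sqrt{1 - \frac{256}{3}} \cdot 10 = 3 \sqrt{- \frac{253}{3}} \cdot 10 = 3 \frac{i \sqrt{759}}{3} \cdot 10 = i \sqrt{759} \cdot 10 = 10 i \sqrt{759}$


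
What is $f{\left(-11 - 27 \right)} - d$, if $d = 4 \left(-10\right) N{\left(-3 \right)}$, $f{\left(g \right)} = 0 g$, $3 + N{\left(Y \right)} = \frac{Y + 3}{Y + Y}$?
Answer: $-120$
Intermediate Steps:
$N{\left(Y \right)} = -3 + \frac{3 + Y}{2 Y}$ ($N{\left(Y \right)} = -3 + \frac{Y + 3}{Y + Y} = -3 + \frac{3 + Y}{2 Y}$)
$f{\left(g \right)} = 0$
$d = 120$ ($d = 4 \left(-10\right) \frac{3 - -15}{2 \left(-3\right)} = - 40 \cdot \frac{1}{2} \left(- \frac{1}{3}\right) \left(3 + 15\right) = - 40 \cdot \frac{1}{2} \left(- \frac{1}{3}\right) 18 = \left(-40\right) \left(-3\right) = 120$)
$f{\left(-11 - 27 \right)} - d = 0 - 120 = -120$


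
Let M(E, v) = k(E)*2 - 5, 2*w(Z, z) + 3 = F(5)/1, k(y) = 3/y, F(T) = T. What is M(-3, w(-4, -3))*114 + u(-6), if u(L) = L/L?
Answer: -797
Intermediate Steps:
u(L) = 1
w(Z, z) = 1 (w(Z, z) = -3/2 + (5/1)/2 = -3/2 + (5*1)/2 = -3/2 + (1/2)*5 = -3/2 + 5/2 = 1)
M(E, v) = -5 + 6/E (M(E, v) = (3/E)*2 - 5 = 6/E - 5 = -5 + 6/E)
M(-3, w(-4, -3))*114 + u(-6) = (-5 + 6/(-3))*114 + 1 = (-5 + 6*(-1/3))*114 + 1 = (-5 - 2)*114 + 1 = -7*114 + 1 = -798 + 1 = -797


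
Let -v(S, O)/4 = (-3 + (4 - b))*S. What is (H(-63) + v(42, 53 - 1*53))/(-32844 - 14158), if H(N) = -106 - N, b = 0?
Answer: 211/47002 ≈ 0.0044892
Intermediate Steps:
v(S, O) = -4*S (v(S, O) = -4*(-3 + (4 - 1*0))*S = -4*(-3 + (4 + 0))*S = -4*(-3 + 4)*S = -4*S)
(H(-63) + v(42, 53 - 1*53))/(-32844 - 14158) = ((-106 - 1*(-63)) - 4*42)/(-32844 - 14158) = ((-106 + 63) - 168)/(-47002) = (-43 - 168)*(-1/47002) = -211*(-1/47002) = 211/47002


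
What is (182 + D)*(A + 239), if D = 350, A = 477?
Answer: 380912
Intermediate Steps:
(182 + D)*(A + 239) = (182 + 350)*(477 + 239) = 532*716 = 380912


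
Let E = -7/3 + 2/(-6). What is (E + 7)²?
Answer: 169/9 ≈ 18.778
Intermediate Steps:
E = -8/3 (E = -7*⅓ + 2*(-⅙) = -7/3 - ⅓ = -8/3 ≈ -2.6667)
(E + 7)² = (-8/3 + 7)² = (13/3)² = 169/9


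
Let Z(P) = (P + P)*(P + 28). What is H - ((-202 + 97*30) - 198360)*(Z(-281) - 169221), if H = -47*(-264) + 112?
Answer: -5289439300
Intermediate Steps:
H = 12520 (H = 12408 + 112 = 12520)
Z(P) = 2*P*(28 + P) (Z(P) = (2*P)*(28 + P) = 2*P*(28 + P))
H - ((-202 + 97*30) - 198360)*(Z(-281) - 169221) = 12520 - ((-202 + 97*30) - 198360)*(2*(-281)*(28 - 281) - 169221) = 12520 - ((-202 + 2910) - 198360)*(2*(-281)*(-253) - 169221) = 12520 - (2708 - 198360)*(142186 - 169221) = 12520 - (-195652)*(-27035) = 12520 - 1*5289451820 = 12520 - 5289451820 = -5289439300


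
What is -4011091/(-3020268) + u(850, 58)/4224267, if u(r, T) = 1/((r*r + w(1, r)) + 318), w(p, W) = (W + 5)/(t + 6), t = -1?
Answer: 4083422434513317667/3074732064029369628 ≈ 1.3281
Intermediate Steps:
w(p, W) = 1 + W/5 (w(p, W) = (W + 5)/(-1 + 6) = (5 + W)/5 = (5 + W)*(⅕) = 1 + W/5)
u(r, T) = 1/(319 + r² + r/5) (u(r, T) = 1/((r*r + (1 + r/5)) + 318) = 1/((r² + (1 + r/5)) + 318) = 1/((1 + r² + r/5) + 318) = 1/(319 + r² + r/5))
-4011091/(-3020268) + u(850, 58)/4224267 = -4011091/(-3020268) + (5/(1595 + 850 + 5*850²))/4224267 = -4011091*(-1/3020268) + (5/(1595 + 850 + 5*722500))*(1/4224267) = 4011091/3020268 + (5/(1595 + 850 + 3612500))*(1/4224267) = 4011091/3020268 + (5/3614945)*(1/4224267) = 4011091/3020268 + (5*(1/3614945))*(1/4224267) = 4011091/3020268 + (1/722989)*(1/4224267) = 4011091/3020268 + 1/3054098574063 = 4083422434513317667/3074732064029369628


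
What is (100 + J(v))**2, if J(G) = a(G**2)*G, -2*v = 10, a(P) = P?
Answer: 625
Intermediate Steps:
v = -5 (v = -1/2*10 = -5)
J(G) = G**3 (J(G) = G**2*G = G**3)
(100 + J(v))**2 = (100 + (-5)**3)**2 = (100 - 125)**2 = (-25)**2 = 625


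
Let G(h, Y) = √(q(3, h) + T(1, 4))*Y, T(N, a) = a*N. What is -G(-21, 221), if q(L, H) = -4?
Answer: 0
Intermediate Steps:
T(N, a) = N*a
G(h, Y) = 0 (G(h, Y) = √(-4 + 1*4)*Y = √(-4 + 4)*Y = √0*Y = 0*Y = 0)
-G(-21, 221) = -1*0 = 0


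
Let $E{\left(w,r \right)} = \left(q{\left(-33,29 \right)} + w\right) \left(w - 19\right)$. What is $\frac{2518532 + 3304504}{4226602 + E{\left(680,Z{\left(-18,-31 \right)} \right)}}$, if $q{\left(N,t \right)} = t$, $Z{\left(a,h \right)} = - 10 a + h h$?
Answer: $\frac{5823036}{4695251} \approx 1.2402$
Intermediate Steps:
$Z{\left(a,h \right)} = h^{2} - 10 a$ ($Z{\left(a,h \right)} = - 10 a + h^{2} = h^{2} - 10 a$)
$E{\left(w,r \right)} = \left(-19 + w\right) \left(29 + w\right)$ ($E{\left(w,r \right)} = \left(29 + w\right) \left(w - 19\right) = \left(29 + w\right) \left(-19 + w\right) = \left(-19 + w\right) \left(29 + w\right)$)
$\frac{2518532 + 3304504}{4226602 + E{\left(680,Z{\left(-18,-31 \right)} \right)}} = \frac{2518532 + 3304504}{4226602 + \left(-551 + 680^{2} + 10 \cdot 680\right)} = \frac{5823036}{4226602 + \left(-551 + 462400 + 6800\right)} = \frac{5823036}{4226602 + 468649} = \frac{5823036}{4695251}$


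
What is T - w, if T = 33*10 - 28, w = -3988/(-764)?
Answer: 56685/191 ≈ 296.78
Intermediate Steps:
w = 997/191 (w = -3988*(-1/764) = 997/191 ≈ 5.2199)
T = 302 (T = 330 - 28 = 302)
T - w = 302 - 1*997/191 = 302 - 997/191 = 56685/191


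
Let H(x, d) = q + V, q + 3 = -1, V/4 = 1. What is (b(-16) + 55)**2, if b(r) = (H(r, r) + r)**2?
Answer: 96721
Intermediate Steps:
V = 4 (V = 4*1 = 4)
q = -4 (q = -3 - 1 = -4)
H(x, d) = 0 (H(x, d) = -4 + 4 = 0)
b(r) = r**2 (b(r) = (0 + r)**2 = r**2)
(b(-16) + 55)**2 = ((-16)**2 + 55)**2 = (256 + 55)**2 = 311**2 = 96721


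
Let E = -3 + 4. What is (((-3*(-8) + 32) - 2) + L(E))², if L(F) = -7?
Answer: 2209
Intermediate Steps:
E = 1
(((-3*(-8) + 32) - 2) + L(E))² = (((-3*(-8) + 32) - 2) - 7)² = (((24 + 32) - 2) - 7)² = ((56 - 2) - 7)² = (54 - 7)² = 47² = 2209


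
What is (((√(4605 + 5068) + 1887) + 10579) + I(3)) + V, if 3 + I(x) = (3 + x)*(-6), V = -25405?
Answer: -12978 + √9673 ≈ -12880.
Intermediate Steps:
I(x) = -21 - 6*x (I(x) = -3 + (3 + x)*(-6) = -3 + (-18 - 6*x) = -21 - 6*x)
(((√(4605 + 5068) + 1887) + 10579) + I(3)) + V = (((√(4605 + 5068) + 1887) + 10579) + (-21 - 6*3)) - 25405 = (((√9673 + 1887) + 10579) + (-21 - 18)) - 25405 = (((1887 + √9673) + 10579) - 39) - 25405 = ((12466 + √9673) - 39) - 25405 = (12427 + √9673) - 25405 = -12978 + √9673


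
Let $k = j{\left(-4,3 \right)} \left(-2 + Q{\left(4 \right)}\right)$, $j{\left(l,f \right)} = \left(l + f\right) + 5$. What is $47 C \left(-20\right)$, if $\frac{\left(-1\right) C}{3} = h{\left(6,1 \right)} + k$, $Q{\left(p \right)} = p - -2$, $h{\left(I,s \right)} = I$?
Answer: $62040$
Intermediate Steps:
$j{\left(l,f \right)} = 5 + f + l$ ($j{\left(l,f \right)} = \left(f + l\right) + 5 = 5 + f + l$)
$Q{\left(p \right)} = 2 + p$ ($Q{\left(p \right)} = p + 2 = 2 + p$)
$k = 16$ ($k = \left(5 + 3 - 4\right) \left(-2 + \left(2 + 4\right)\right) = 4 \left(-2 + 6\right) = 4 \cdot 4 = 16$)
$C = -66$ ($C = - 3 \left(6 + 16\right) = \left(-3\right) 22 = -66$)
$47 C \left(-20\right) = 47 \left(-66\right) \left(-20\right) = \left(-3102\right) \left(-20\right) = 62040$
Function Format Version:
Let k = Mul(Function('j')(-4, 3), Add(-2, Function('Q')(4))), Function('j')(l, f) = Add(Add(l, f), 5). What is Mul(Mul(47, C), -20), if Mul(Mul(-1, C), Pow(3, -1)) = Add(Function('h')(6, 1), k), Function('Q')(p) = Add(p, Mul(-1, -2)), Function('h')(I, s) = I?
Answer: 62040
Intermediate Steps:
Function('j')(l, f) = Add(5, f, l) (Function('j')(l, f) = Add(Add(f, l), 5) = Add(5, f, l))
Function('Q')(p) = Add(2, p) (Function('Q')(p) = Add(p, 2) = Add(2, p))
k = 16 (k = Mul(Add(5, 3, -4), Add(-2, Add(2, 4))) = Mul(4, Add(-2, 6)) = Mul(4, 4) = 16)
C = -66 (C = Mul(-3, Add(6, 16)) = Mul(-3, 22) = -66)
Mul(Mul(47, C), -20) = Mul(Mul(47, -66), -20) = Mul(-3102, -20) = 62040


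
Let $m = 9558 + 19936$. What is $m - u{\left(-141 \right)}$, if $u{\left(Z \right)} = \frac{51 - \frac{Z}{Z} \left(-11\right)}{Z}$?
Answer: $\frac{4158716}{141} \approx 29494.0$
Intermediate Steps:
$m = 29494$
$u{\left(Z \right)} = \frac{62}{Z}$ ($u{\left(Z \right)} = \frac{51 - 1 \left(-11\right)}{Z} = \frac{51 - -11}{Z} = \frac{51 + 11}{Z} = \frac{62}{Z}$)
$m - u{\left(-141 \right)} = 29494 - \frac{62}{-141} = 29494 - 62 \left(- \frac{1}{141}\right) = 29494 - - \frac{62}{141} = 29494 + \frac{62}{141} = \frac{4158716}{141}$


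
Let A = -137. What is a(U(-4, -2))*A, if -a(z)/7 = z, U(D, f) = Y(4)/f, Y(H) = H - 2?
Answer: -959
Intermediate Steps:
Y(H) = -2 + H
U(D, f) = 2/f (U(D, f) = (-2 + 4)/f = 2/f)
a(z) = -7*z
a(U(-4, -2))*A = -14/(-2)*(-137) = -14*(-1)/2*(-137) = -7*(-1)*(-137) = 7*(-137) = -959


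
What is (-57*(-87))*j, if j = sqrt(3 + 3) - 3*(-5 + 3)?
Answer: 29754 + 4959*sqrt(6) ≈ 41901.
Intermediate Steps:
j = 6 + sqrt(6) (j = sqrt(6) - 3*(-2) = sqrt(6) + 6 = 6 + sqrt(6) ≈ 8.4495)
(-57*(-87))*j = (-57*(-87))*(6 + sqrt(6)) = 4959*(6 + sqrt(6)) = 29754 + 4959*sqrt(6)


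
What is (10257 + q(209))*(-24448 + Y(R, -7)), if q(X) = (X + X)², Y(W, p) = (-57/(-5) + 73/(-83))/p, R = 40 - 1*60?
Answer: -13138424619686/2905 ≈ -4.5227e+9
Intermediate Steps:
R = -20 (R = 40 - 60 = -20)
Y(W, p) = 4366/(415*p) (Y(W, p) = (-57*(-⅕) + 73*(-1/83))/p = (57/5 - 73/83)/p = 4366/(415*p))
q(X) = 4*X² (q(X) = (2*X)² = 4*X²)
(10257 + q(209))*(-24448 + Y(R, -7)) = (10257 + 4*209²)*(-24448 + (4366/415)/(-7)) = (10257 + 4*43681)*(-24448 + (4366/415)*(-⅐)) = (10257 + 174724)*(-24448 - 4366/2905) = 184981*(-71025806/2905) = -13138424619686/2905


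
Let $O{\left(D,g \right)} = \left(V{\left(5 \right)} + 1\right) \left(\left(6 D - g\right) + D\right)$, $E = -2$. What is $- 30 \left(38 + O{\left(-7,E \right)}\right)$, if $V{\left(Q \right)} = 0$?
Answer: $270$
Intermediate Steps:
$O{\left(D,g \right)} = - g + 7 D$ ($O{\left(D,g \right)} = \left(0 + 1\right) \left(\left(6 D - g\right) + D\right) = 1 \left(\left(- g + 6 D\right) + D\right) = 1 \left(- g + 7 D\right) = - g + 7 D$)
$- 30 \left(38 + O{\left(-7,E \right)}\right) = - 30 \left(38 + \left(\left(-1\right) \left(-2\right) + 7 \left(-7\right)\right)\right) = - 30 \left(38 + \left(2 - 49\right)\right) = - 30 \left(38 - 47\right) = \left(-30\right) \left(-9\right) = 270$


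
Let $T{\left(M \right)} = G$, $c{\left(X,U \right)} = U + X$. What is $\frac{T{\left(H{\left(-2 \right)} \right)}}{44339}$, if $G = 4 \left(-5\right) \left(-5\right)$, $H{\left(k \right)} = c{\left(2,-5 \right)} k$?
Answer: $\frac{100}{44339} \approx 0.0022554$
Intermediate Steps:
$H{\left(k \right)} = - 3 k$ ($H{\left(k \right)} = \left(-5 + 2\right) k = - 3 k$)
$G = 100$ ($G = \left(-20\right) \left(-5\right) = 100$)
$T{\left(M \right)} = 100$
$\frac{T{\left(H{\left(-2 \right)} \right)}}{44339} = \frac{100}{44339}$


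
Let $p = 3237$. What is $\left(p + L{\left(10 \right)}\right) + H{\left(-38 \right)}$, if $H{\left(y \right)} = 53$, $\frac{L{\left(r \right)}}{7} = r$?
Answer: $3360$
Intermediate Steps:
$L{\left(r \right)} = 7 r$
$\left(p + L{\left(10 \right)}\right) + H{\left(-38 \right)} = \left(3237 + 7 \cdot 10\right) + 53 = \left(3237 + 70\right) + 53 = 3307 + 53 = 3360$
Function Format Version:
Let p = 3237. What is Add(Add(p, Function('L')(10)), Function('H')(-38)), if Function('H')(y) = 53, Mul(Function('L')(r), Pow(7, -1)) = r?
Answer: 3360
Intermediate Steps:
Function('L')(r) = Mul(7, r)
Add(Add(p, Function('L')(10)), Function('H')(-38)) = Add(Add(3237, Mul(7, 10)), 53) = Add(Add(3237, 70), 53) = Add(3307, 53) = 3360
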